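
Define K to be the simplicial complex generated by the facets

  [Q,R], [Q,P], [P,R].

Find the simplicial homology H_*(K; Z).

Take the total order P < Q < R on the vertex set. Then K (dimension 1) consists of the simplices:

  0-simplices (3): P, Q, R
  1-simplices (3): PQ, PR, QR

so the chain groups are C_0 ≅ Z^3, C_1 ≅ Z^3.

Boundary ∂_1: C_1 → C_0 is given by ∂[p,q] = [q] − [p].
The 3×3 boundary matrix has rank 2 and Smith normal form diag(1,1).

From H_k ≅ ker(∂_k) / im(∂_{k+1}) we obtain:

  H_0: rank C_0 − rank ∂_1 = 3 − 2 = 1, and the invariant factors of ∂_1 are all 1, so H_0 = Z.
  H_1: rank ker ∂_1 − rank ∂_2 = (3 − 2) − 0 = 1, and there is no ∂_2, so H_1 = Z.

As a check, the Euler characteristic is 3 − 3 = 0, which agrees with 1 − 1 = 0.
(K is a triangulation of the circle S^1.)

H_0 = Z,  H_1 = Z.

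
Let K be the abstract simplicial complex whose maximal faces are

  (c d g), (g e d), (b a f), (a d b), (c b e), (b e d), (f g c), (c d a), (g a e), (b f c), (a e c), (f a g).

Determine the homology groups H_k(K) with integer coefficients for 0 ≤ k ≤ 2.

H_0 = Z,  H_1 = Z/2,  H_2 = 0.

Order the vertices as a < b < c < d < e < f < g. Listing each simplex with vertices in this order, K has dimension 2 with simplices:

  0-simplices (7): a, b, c, d, e, f, g
  1-simplices (18): ab, ac, ad, ae, af, ag, bc, bd, be, bf, cd, ce, cf, cg, de, dg, eg, fg
  2-simplices (12): abd, abf, acd, ace, aeg, afg, bce, bcf, bde, cdg, cfg, deg

so the chain groups are C_0 ≅ Z^7, C_1 ≅ Z^18, C_2 ≅ Z^12.

∂_1: C_1 → C_0 sends each edge [p,q] (with p < q) to q − p. For instance
  ∂de = e − d.
This gives a 7×18 integer matrix of rank 6; reducing to Smith normal form yields diagonal entries (1,1,1,1,1,1).

The boundary map ∂_2: C_2 → C_1 maps a triangle to the signed sum of its edges. For instance
  ∂cfg = fg − cg + cf,
  ∂aeg = eg − ag + ae.
This gives a 18×12 integer matrix of rank 12; reducing to Smith normal form yields diagonal entries (1,1,1,1,1,1,1,1,1,1,1,2).

From H_k ≅ ker(∂_k) / im(∂_{k+1}) we obtain:

  H_0: rank C_0 − rank ∂_1 = 7 − 6 = 1, and the invariant factors of ∂_1 are all 1, so H_0 = Z.
  H_1: rank ker ∂_1 − rank ∂_2 = (18 − 6) − 12 = 0, and ∂_2 has invariant factor 2 > 1, so H_1 = Z/2.
  H_2: rank ker ∂_2 − rank ∂_3 = (12 − 12) − 0 = 0, and there is no ∂_3, so H_2 = 0.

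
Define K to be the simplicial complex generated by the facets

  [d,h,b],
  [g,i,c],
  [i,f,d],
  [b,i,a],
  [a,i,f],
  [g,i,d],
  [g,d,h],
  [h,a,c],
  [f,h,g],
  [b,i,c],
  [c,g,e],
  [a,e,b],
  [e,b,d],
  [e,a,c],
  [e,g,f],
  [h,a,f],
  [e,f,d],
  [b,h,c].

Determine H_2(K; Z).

H_2 ≅ 0.

Take the total order a < b < c < d < e < f < g < h < i on the vertex set. Then K (dimension 2) consists of the simplices:

  0-simplices (9): a, b, c, d, e, f, g, h, i
  1-simplices (27): ab, ac, ae, af, ah, ai, bc, bd, be, bh, bi, ce, cg, ch, ci, de, df, dg, dh, di, ef, eg, fg, fh, fi, gh, gi
  2-simplices (18): abe, abi, ace, ach, afh, afi, bch, bci, bde, bdh, ceg, cgi, def, dfi, dgh, dgi, efg, fgh

Hence C_0 ≅ Z^9, C_1 ≅ Z^27, C_2 ≅ Z^18.

The boundary map ∂_1: C_1 → C_0 is given by ∂[p,q] = [q] − [p].
This gives a 9×27 integer matrix of rank 8; reducing to Smith normal form yields diagonal entries (1,1,1,1,1,1,1,1).

Boundary ∂_2: C_2 → C_1 sends each 2-simplex [p,q,r] to [q,r] − [p,r] + [p,q]. For instance
  ∂ace = ce − ae + ac,
  ∂dfi = fi − di + df.
This gives a 27×18 integer matrix of rank 18; reducing to Smith normal form yields diagonal entries (1,1,1,1,1,1,1,1,1,1,1,1,1,1,1,1,1,2).

Now H_k = ker ∂_k / im ∂_{k+1}, so:

  H_2: rank ker ∂_2 − rank ∂_3 = (18 − 18) − 0 = 0, and there is no ∂_3, so H_2 ≅ 0.

(K is a triangulation of the Klein bottle.)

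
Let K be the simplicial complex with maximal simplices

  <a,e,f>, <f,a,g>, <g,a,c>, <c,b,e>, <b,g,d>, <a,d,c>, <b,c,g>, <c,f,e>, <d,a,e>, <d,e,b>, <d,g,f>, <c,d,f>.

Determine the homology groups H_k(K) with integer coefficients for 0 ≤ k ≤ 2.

H_0 = Z,  H_1 = Z/2,  H_2 = 0.

K has 7 vertices, 18 edges, 12 triangles.
rank ∂_0 = 0, rank ∂_1 = 6 ⇒ b_0 = 7 − 0 − 6 = 1; all invariant factors of ∂_1 are 1 so no torsion. So H_0 ≅ Z.
rank ∂_1 = 6, rank ∂_2 = 12 ⇒ b_1 = 18 − 6 − 12 = 0; ∂_2 has invariant factor(s) [2] giving torsion. So H_1 ≅ Z/2.
rank ∂_2 = 12, rank ∂_3 = 0 ⇒ b_2 = 12 − 12 − 0 = 0. So H_2 ≅ 0.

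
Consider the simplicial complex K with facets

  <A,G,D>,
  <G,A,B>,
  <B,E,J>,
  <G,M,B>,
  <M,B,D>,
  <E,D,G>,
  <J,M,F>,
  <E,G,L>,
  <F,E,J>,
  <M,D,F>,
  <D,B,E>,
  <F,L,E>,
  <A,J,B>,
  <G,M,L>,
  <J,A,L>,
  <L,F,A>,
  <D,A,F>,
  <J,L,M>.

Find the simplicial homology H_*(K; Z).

H_0 ≅ Z,  H_1 ≅ Z ⊕ Z_2,  H_2 = 0.

K has 9 vertices, 27 edges, 18 triangles.
rank ∂_0 = 0, rank ∂_1 = 8 ⇒ b_0 = 9 − 0 − 8 = 1; all invariant factors of ∂_1 are 1 so no torsion. So H_0 ≅ Z.
rank ∂_1 = 8, rank ∂_2 = 18 ⇒ b_1 = 27 − 8 − 18 = 1; ∂_2 has invariant factor(s) [2] giving torsion. So H_1 ≅ Z ⊕ Z_2.
rank ∂_2 = 18, rank ∂_3 = 0 ⇒ b_2 = 18 − 18 − 0 = 0. So H_2 ≅ 0.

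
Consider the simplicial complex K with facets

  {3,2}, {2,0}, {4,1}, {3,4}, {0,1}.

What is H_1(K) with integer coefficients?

We work with the vertex ordering 0 < 1 < 2 < 3 < 4. The simplices of K, each written with vertices in increasing order, are:

  0-simplices (5): [0], [1], [2], [3], [4]
  1-simplices (5): [0,1], [0,2], [1,4], [2,3], [3,4]

so the chain groups are C_0 ≅ Z^5, C_1 ≅ Z^5.

Boundary ∂_1: C_1 → C_0 maps an edge to its endpoints' difference, ∂[p,q] = q − p.
As a 5×5 matrix over Z this has rank 4, with invariant factors (1,1,1,1).

Reading off H_k = ker ∂_k / im ∂_{k+1}:

  H_1: rank ker ∂_1 − rank ∂_2 = (5 − 4) − 0 = 1, and there is no ∂_2, so H_1 ≅ Z.

(K is a triangulation of the circle S^1.)

H_1 ≅ Z.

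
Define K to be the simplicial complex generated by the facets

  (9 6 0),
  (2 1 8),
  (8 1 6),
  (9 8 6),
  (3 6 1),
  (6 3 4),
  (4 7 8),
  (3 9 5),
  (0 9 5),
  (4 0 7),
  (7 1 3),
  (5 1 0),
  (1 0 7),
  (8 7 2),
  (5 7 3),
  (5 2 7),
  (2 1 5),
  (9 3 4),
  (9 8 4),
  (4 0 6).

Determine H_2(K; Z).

H_2 ≅ 0.

Take the total order 0 < 1 < 2 < 3 < 4 < 5 < 6 < 7 < 8 < 9 on the vertex set. Then K (dimension 2) consists of the simplices:

  0-simplices (10): [0], [1], [2], [3], [4], [5], [6], [7], [8], [9]
  1-simplices (30): (30 of them)
  2-simplices (20): (20 of them)

so the chain groups are C_0 ≅ Z^10, C_1 ≅ Z^30, C_2 ≅ Z^20.

The boundary map ∂_1: C_1 → C_0 is given by ∂[p,q] = [q] − [p]. For instance
  ∂[1,6] = [6] − [1].
As a 10×30 matrix over Z this has rank 9, with invariant factors (1,1,1,1,1,1,1,1,1).

∂_2: C_2 → C_1 sends each 2-simplex [p,q,r] to [q,r] − [p,r] + [p,q]. For instance
  ∂[6,8,9] = [8,9] − [6,9] + [6,8],
  ∂[4,8,9] = [8,9] − [4,9] + [4,8].
The 30×20 boundary matrix has rank 20 and Smith normal form diag(1,1,1,1,1,1,1,1,1,1,1,1,1,1,1,1,1,1,1,2).

From H_k ≅ ker(∂_k) / im(∂_{k+1}) we obtain:

  H_2: rank ker ∂_2 − rank ∂_3 = (20 − 20) − 0 = 0, and there is no ∂_3, so H_2 = 0.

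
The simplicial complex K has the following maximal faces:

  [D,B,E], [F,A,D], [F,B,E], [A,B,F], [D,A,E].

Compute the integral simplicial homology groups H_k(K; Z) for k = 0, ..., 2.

H_0 = Z,  H_1 = Z,  H_2 = 0.

Take the total order A < B < D < E < F on the vertex set. Then K (dimension 2) consists of the simplices:

  0-simplices (5): A, B, D, E, F
  1-simplices (10): AB, AD, AE, AF, BD, BE, BF, DE, DF, EF
  2-simplices (5): ABF, ADE, ADF, BDE, BEF

giving chain groups C_0 ≅ Z^5, C_1 ≅ Z^10, C_2 ≅ Z^5.

The boundary map ∂_1: C_1 → C_0 maps an edge to its endpoints' difference, ∂[p,q] = q − p. For instance
  ∂EF = F − E.
As a 5×10 matrix over Z this has rank 4, with invariant factors (1,1,1,1).

The boundary map ∂_2: C_2 → C_1 acts by ∂[p,q,r] = [q,r] − [p,r] + [p,q]. For instance
  ∂ADE = DE − AE + AD,
  ∂BEF = EF − BF + BE.
This gives a 10×5 integer matrix of rank 5; reducing to Smith normal form yields diagonal entries (1,1,1,1,1).

Now H_k = ker ∂_k / im ∂_{k+1}, so:

  H_0: rank C_0 − rank ∂_1 = 5 − 4 = 1, and the invariant factors of ∂_1 are all 1, so H_0 ≅ Z.
  H_1: rank ker ∂_1 − rank ∂_2 = (10 − 4) − 5 = 1, and the invariant factors of ∂_2 are all 1, so H_1 ≅ Z.
  H_2: rank ker ∂_2 − rank ∂_3 = (5 − 5) − 0 = 0, and there is no ∂_3, so H_2 ≅ 0.

As a check, the Euler characteristic is 5 − 10 + 5 = 0, which agrees with 1 − 1 + 0 = 0.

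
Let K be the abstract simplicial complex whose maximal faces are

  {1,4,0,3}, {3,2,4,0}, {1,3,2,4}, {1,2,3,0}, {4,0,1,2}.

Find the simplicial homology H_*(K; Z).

Order the vertices as 0 < 1 < 2 < 3 < 4. Listing each simplex with vertices in this order, K has dimension 3 with simplices:

  0-simplices (5): [0], [1], [2], [3], [4]
  1-simplices (10): [0,1], [0,2], [0,3], [0,4], [1,2], [1,3], [1,4], [2,3], [2,4], [3,4]
  2-simplices (10): [0,1,2], [0,1,3], [0,1,4], [0,2,3], [0,2,4], [0,3,4], [1,2,3], [1,2,4], [1,3,4], [2,3,4]
  3-simplices (5): [0,1,2,3], [0,1,2,4], [0,1,3,4], [0,2,3,4], [1,2,3,4]

Hence C_0 ≅ Z^5, C_1 ≅ Z^10, C_2 ≅ Z^10, C_3 ≅ Z^5.

Boundary ∂_1: C_1 → C_0 maps an edge to its endpoints' difference, ∂[p,q] = q − p. For instance
  ∂[0,2] = [2] − [0].
The resulting 5×10 matrix has rank 4, and its Smith normal form has invariant factors (1,1,1,1).

∂_2: C_2 → C_1 maps a triangle to the signed sum of its edges. For instance
  ∂[0,1,3] = [1,3] − [0,3] + [0,1],
  ∂[2,3,4] = [3,4] − [2,4] + [2,3].
As a 10×10 matrix over Z this has rank 6, with invariant factors (1,1,1,1,1,1).

∂_3: C_3 → C_2 sends each 3-simplex σ to the alternating sum Σ_i (−1)^i (σ with its i-th vertex removed). For instance
  ∂[0,1,2,3] = [1,2,3] − [0,2,3] + [0,1,3] − [0,1,2],
  ∂[0,1,2,4] = [1,2,4] − [0,2,4] + [0,1,4] − [0,1,2].
This gives a 10×5 integer matrix of rank 4; reducing to Smith normal form yields diagonal entries (1,1,1,1).

Reading off H_k = ker ∂_k / im ∂_{k+1}:

  H_0: rank C_0 − rank ∂_1 = 5 − 4 = 1, and the invariant factors of ∂_1 are all 1, so H_0 ≅ Z.
  H_1: rank ker ∂_1 − rank ∂_2 = (10 − 4) − 6 = 0, and the invariant factors of ∂_2 are all 1, so H_1 ≅ 0.
  H_2: rank ker ∂_2 − rank ∂_3 = (10 − 6) − 4 = 0, and the invariant factors of ∂_3 are all 1, so H_2 ≅ 0.
  H_3: rank ker ∂_3 − rank ∂_4 = (5 − 4) − 0 = 1, and there is no ∂_4, so H_3 ≅ Z.

As a check, the Euler characteristic is 5 − 10 + 10 − 5 = 0, which agrees with 1 − 0 + 0 − 1 = 0.

H_0 = Z,  H_1 = 0,  H_2 = 0,  H_3 = Z.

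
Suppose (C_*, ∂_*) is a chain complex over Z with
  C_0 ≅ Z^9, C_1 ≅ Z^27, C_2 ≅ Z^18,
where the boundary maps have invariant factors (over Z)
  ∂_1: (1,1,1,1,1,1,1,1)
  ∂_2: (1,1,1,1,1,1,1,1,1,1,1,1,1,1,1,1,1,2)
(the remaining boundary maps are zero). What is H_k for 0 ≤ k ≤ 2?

H_0: b_0 = 9 − 0 − 8 = 1; torsion from ∂_1 factors > 1: none. So H_0 ≅ Z.
H_1: b_1 = 27 − 8 − 18 = 1; torsion from ∂_2 factors > 1: [2]. So H_1 ≅ Z ⊕ Z/2Z.
H_2: b_2 = 18 − 18 − 0 = 0; torsion from ∂_3 factors > 1: none. So H_2 ≅ 0.

H_0 ≅ Z,  H_1 ≅ Z ⊕ Z/2Z,  H_2 = 0.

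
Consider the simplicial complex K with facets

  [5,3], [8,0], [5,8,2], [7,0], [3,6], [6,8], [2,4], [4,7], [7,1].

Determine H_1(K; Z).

H_1 ≅ Z^2.

K has 9 vertices, 11 edges, 1 triangle.
rank ∂_1 = 8, rank ∂_2 = 1 ⇒ b_1 = 11 − 8 − 1 = 2; all invariant factors of ∂_2 are 1 so no torsion. So H_1 ≅ Z^2.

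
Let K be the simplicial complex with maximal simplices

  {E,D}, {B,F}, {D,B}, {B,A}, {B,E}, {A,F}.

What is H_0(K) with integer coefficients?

H_0 = Z.

Order the vertices as A < B < D < E < F. Listing each simplex with vertices in this order, K has dimension 1 with simplices:

  0-simplices (5): A, B, D, E, F
  1-simplices (6): AB, AF, BD, BE, BF, DE

giving chain groups C_0 ≅ Z^5, C_1 ≅ Z^6.

Boundary ∂_1: C_1 → C_0 sends each edge [p,q] (with p < q) to q − p. For instance
  ∂BE = E − B.
The resulting 5×6 matrix has rank 4, and its Smith normal form has invariant factors (1,1,1,1).

From H_k ≅ ker(∂_k) / im(∂_{k+1}) we obtain:

  H_0: rank C_0 − rank ∂_1 = 5 − 4 = 1, and the invariant factors of ∂_1 are all 1, so H_0 ≅ Z.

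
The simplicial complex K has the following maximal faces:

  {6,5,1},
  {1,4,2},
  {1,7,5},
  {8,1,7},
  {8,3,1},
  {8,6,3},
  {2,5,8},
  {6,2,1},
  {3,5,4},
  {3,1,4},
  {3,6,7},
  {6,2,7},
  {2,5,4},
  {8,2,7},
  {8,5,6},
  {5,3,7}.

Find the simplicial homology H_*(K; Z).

H_0 = Z,  H_1 = Z^2,  H_2 = Z.

Fix the vertex order 1 < 2 < 3 < 4 < 5 < 6 < 7 < 8 and write every simplex with vertices in increasing order. Then dim K = 2 and the simplices of K are:

  0-simplices (8): [1], [2], [3], [4], [5], [6], [7], [8]
  1-simplices (24): (24 of them)
  2-simplices (16): [1,2,4], [1,2,6], [1,3,4], [1,3,8], [1,5,6], [1,5,7], [1,7,8], [2,4,5], [2,5,8], [2,6,7], [2,7,8], [3,4,5], [3,5,7], [3,6,7], [3,6,8], [5,6,8]

so the chain groups are C_0 ≅ Z^8, C_1 ≅ Z^24, C_2 ≅ Z^16.

The boundary map ∂_1: C_1 → C_0 is given by ∂[p,q] = [q] − [p]. For instance
  ∂[5,8] = [8] − [5].
As a 8×24 matrix over Z this has rank 7, with invariant factors (1,1,1,1,1,1,1).

The boundary map ∂_2: C_2 → C_1 sends each 2-simplex [p,q,r] to [q,r] − [p,r] + [p,q]. For instance
  ∂[3,6,8] = [6,8] − [3,8] + [3,6],
  ∂[1,5,7] = [5,7] − [1,7] + [1,5].
As a 24×16 matrix over Z this has rank 15, with invariant factors (1,1,1,1,1,1,1,1,1,1,1,1,1,1,1).

Now H_k = ker ∂_k / im ∂_{k+1}, so:

  H_0: rank C_0 − rank ∂_1 = 8 − 7 = 1, and the invariant factors of ∂_1 are all 1, so H_0 ≅ Z.
  H_1: rank ker ∂_1 − rank ∂_2 = (24 − 7) − 15 = 2, and the invariant factors of ∂_2 are all 1, so H_1 ≅ Z^2.
  H_2: rank ker ∂_2 − rank ∂_3 = (16 − 15) − 0 = 1, and there is no ∂_3, so H_2 ≅ Z.

As a check, the Euler characteristic is 8 − 24 + 16 = 0, which agrees with 1 − 2 + 1 = 0.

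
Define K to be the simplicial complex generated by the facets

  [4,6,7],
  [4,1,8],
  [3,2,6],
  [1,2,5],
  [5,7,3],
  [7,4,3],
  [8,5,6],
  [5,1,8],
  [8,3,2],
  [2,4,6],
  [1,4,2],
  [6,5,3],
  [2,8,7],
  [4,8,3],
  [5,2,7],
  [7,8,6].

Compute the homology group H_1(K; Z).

H_1 ≅ Z^2.

Order the vertices as 1 < 2 < 3 < 4 < 5 < 6 < 7 < 8. Listing each simplex with vertices in this order, K has dimension 2 with simplices:

  0-simplices (8): [1], [2], [3], [4], [5], [6], [7], [8]
  1-simplices (24): (24 of them)
  2-simplices (16): [1,2,4], [1,2,5], [1,4,8], [1,5,8], [2,3,6], [2,3,8], [2,4,6], [2,5,7], [2,7,8], [3,4,7], [3,4,8], [3,5,6], [3,5,7], [4,6,7], [5,6,8], [6,7,8]

Hence C_0 ≅ Z^8, C_1 ≅ Z^24, C_2 ≅ Z^16.

Boundary ∂_1: C_1 → C_0 maps an edge to its endpoints' difference, ∂[p,q] = q − p.
As a 8×24 matrix over Z this has rank 7, with invariant factors (1,1,1,1,1,1,1).

∂_2: C_2 → C_1 acts by ∂[p,q,r] = [q,r] − [p,r] + [p,q]. For instance
  ∂[6,7,8] = [7,8] − [6,8] + [6,7],
  ∂[3,4,7] = [4,7] − [3,7] + [3,4].
As a 24×16 matrix over Z this has rank 15, with invariant factors (1,1,1,1,1,1,1,1,1,1,1,1,1,1,1).

From H_k ≅ ker(∂_k) / im(∂_{k+1}) we obtain:

  H_1: rank ker ∂_1 − rank ∂_2 = (24 − 7) − 15 = 2, and the invariant factors of ∂_2 are all 1, so H_1 ≅ Z^2.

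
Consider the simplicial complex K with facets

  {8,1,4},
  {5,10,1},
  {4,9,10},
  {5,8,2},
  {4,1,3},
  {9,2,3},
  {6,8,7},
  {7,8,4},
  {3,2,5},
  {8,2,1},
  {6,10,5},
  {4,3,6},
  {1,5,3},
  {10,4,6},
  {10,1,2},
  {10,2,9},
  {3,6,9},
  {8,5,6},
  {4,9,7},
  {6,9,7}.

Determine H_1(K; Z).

Order the vertices as 1 < 2 < 3 < 4 < 5 < 6 < 7 < 8 < 9 < 10. Listing each simplex with vertices in this order, K has dimension 2 with simplices:

  0-simplices (10): [1], [2], [3], [4], [5], [6], [7], [8], [9], [10]
  1-simplices (30): (30 of them)
  2-simplices (20): (20 of them)

so the chain groups are C_0 ≅ Z^10, C_1 ≅ Z^30, C_2 ≅ Z^20.

∂_1: C_1 → C_0 is given by ∂[p,q] = [q] − [p].
The 10×30 boundary matrix has rank 9 and Smith normal form diag(1,1,1,1,1,1,1,1,1).

∂_2: C_2 → C_1 maps a triangle to the signed sum of its edges. For instance
  ∂[1,4,8] = [4,8] − [1,8] + [1,4],
  ∂[2,3,5] = [3,5] − [2,5] + [2,3].
This gives a 30×20 integer matrix of rank 20; reducing to Smith normal form yields diagonal entries (1,1,1,1,1,1,1,1,1,1,1,1,1,1,1,1,1,1,1,2).

Computing H_k = (kernel of ∂_k) / (image of ∂_{k+1}):

  H_1: rank ker ∂_1 − rank ∂_2 = (30 − 9) − 20 = 1, and ∂_2 has invariant factor 2 > 1, so H_1 ≅ Z × Z/2.

H_1 ≅ Z × Z/2.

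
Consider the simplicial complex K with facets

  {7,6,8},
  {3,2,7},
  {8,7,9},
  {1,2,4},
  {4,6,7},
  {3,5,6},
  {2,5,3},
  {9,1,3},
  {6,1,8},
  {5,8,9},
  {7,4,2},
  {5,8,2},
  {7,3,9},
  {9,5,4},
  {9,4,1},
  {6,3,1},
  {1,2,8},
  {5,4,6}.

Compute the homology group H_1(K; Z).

H_1 = Z^2.

Order the vertices as 1 < 2 < 3 < 4 < 5 < 6 < 7 < 8 < 9. Listing each simplex with vertices in this order, K has dimension 2 with simplices:

  0-simplices (9): [1], [2], [3], [4], [5], [6], [7], [8], [9]
  1-simplices (27): (27 of them)
  2-simplices (18): [1,2,4], [1,2,8], [1,3,6], [1,3,9], [1,4,9], [1,6,8], [2,3,5], [2,3,7], [2,4,7], [2,5,8], [3,5,6], [3,7,9], [4,5,6], [4,5,9], [4,6,7], [5,8,9], [6,7,8], [7,8,9]

so the chain groups are C_0 ≅ Z^9, C_1 ≅ Z^27, C_2 ≅ Z^18.

The boundary map ∂_1: C_1 → C_0 maps an edge to its endpoints' difference, ∂[p,q] = q − p. For instance
  ∂[6,8] = [8] − [6].
As a 9×27 matrix over Z this has rank 8, with invariant factors (1,1,1,1,1,1,1,1).

∂_2: C_2 → C_1 acts by ∂[p,q,r] = [q,r] − [p,r] + [p,q]. For instance
  ∂[6,7,8] = [7,8] − [6,8] + [6,7],
  ∂[2,3,7] = [3,7] − [2,7] + [2,3].
This gives a 27×18 integer matrix of rank 17; reducing to Smith normal form yields diagonal entries (1,1,1,1,1,1,1,1,1,1,1,1,1,1,1,1,1).

Computing H_k = (kernel of ∂_k) / (image of ∂_{k+1}):

  H_1: rank ker ∂_1 − rank ∂_2 = (27 − 8) − 17 = 2, and the invariant factors of ∂_2 are all 1, so H_1 ≅ Z^2.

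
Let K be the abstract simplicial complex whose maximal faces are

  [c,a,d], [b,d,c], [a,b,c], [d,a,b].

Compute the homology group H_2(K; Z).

K has 4 vertices, 6 edges, 4 triangles.
rank ∂_2 = 3, rank ∂_3 = 0 ⇒ b_2 = 4 − 3 − 0 = 1. So H_2 ≅ Z.

H_2 ≅ Z.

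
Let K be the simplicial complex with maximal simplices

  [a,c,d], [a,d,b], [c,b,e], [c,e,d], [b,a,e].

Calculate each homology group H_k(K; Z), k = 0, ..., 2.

H_0 ≅ Z,  H_1 ≅ Z,  H_2 = 0.

We work with the vertex ordering a < b < c < d < e. The simplices of K, each written with vertices in increasing order, are:

  0-simplices (5): a, b, c, d, e
  1-simplices (10): ab, ac, ad, ae, bc, bd, be, cd, ce, de
  2-simplices (5): abd, abe, acd, bce, cde

giving chain groups C_0 ≅ Z^5, C_1 ≅ Z^10, C_2 ≅ Z^5.

∂_1: C_1 → C_0 is given by ∂[p,q] = [q] − [p]. For instance
  ∂ae = e − a.
The resulting 5×10 matrix has rank 4, and its Smith normal form has invariant factors (1,1,1,1).

The boundary map ∂_2: C_2 → C_1 maps a triangle to the signed sum of its edges. For instance
  ∂abe = be − ae + ab,
  ∂acd = cd − ad + ac.
The resulting 10×5 matrix has rank 5, and its Smith normal form has invariant factors (1,1,1,1,1).

Now H_k = ker ∂_k / im ∂_{k+1}, so:

  H_0: rank C_0 − rank ∂_1 = 5 − 4 = 1, and the invariant factors of ∂_1 are all 1, so H_0 ≅ Z.
  H_1: rank ker ∂_1 − rank ∂_2 = (10 − 4) − 5 = 1, and the invariant factors of ∂_2 are all 1, so H_1 ≅ Z.
  H_2: rank ker ∂_2 − rank ∂_3 = (5 − 5) − 0 = 0, and there is no ∂_3, so H_2 ≅ 0.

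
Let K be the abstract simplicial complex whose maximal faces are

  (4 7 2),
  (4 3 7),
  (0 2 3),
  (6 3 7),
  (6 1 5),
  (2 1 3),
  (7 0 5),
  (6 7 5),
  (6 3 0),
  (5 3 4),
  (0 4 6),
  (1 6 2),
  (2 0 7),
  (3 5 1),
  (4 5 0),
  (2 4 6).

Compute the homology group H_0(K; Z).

Fix the vertex order 0 < 1 < 2 < 3 < 4 < 5 < 6 < 7 and write every simplex with vertices in increasing order. Then dim K = 2 and the simplices of K are:

  0-simplices (8): [0], [1], [2], [3], [4], [5], [6], [7]
  1-simplices (24): (24 of them)
  2-simplices (16): [0,2,3], [0,2,7], [0,3,6], [0,4,5], [0,4,6], [0,5,7], [1,2,3], [1,2,6], [1,3,5], [1,5,6], [2,4,6], [2,4,7], [3,4,5], [3,4,7], [3,6,7], [5,6,7]

Hence C_0 ≅ Z^8, C_1 ≅ Z^24, C_2 ≅ Z^16.

Boundary ∂_1: C_1 → C_0 maps an edge to its endpoints' difference, ∂[p,q] = q − p. For instance
  ∂[0,2] = [2] − [0].
This gives a 8×24 integer matrix of rank 7; reducing to Smith normal form yields diagonal entries (1,1,1,1,1,1,1).

∂_2: C_2 → C_1 maps a triangle to the signed sum of its edges. For instance
  ∂[3,6,7] = [6,7] − [3,7] + [3,6],
  ∂[0,5,7] = [5,7] − [0,7] + [0,5].
This gives a 24×16 integer matrix of rank 15; reducing to Smith normal form yields diagonal entries (1,1,1,1,1,1,1,1,1,1,1,1,1,1,1).

From H_k ≅ ker(∂_k) / im(∂_{k+1}) we obtain:

  H_0: rank C_0 − rank ∂_1 = 8 − 7 = 1, and the invariant factors of ∂_1 are all 1, so H_0 = Z.

H_0 = Z.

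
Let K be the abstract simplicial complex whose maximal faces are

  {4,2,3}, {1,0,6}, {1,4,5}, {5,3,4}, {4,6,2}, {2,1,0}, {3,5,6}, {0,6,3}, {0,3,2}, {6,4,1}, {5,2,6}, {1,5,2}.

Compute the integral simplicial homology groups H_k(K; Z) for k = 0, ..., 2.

Fix the vertex order 0 < 1 < 2 < 3 < 4 < 5 < 6 and write every simplex with vertices in increasing order. Then dim K = 2 and the simplices of K are:

  0-simplices (7): [0], [1], [2], [3], [4], [5], [6]
  1-simplices (18): [0,1], [0,2], [0,3], [0,6], [1,2], [1,4], [1,5], [1,6], [2,3], [2,4], [2,5], [2,6], [3,4], [3,5], [3,6], [4,5], [4,6], [5,6]
  2-simplices (12): [0,1,2], [0,1,6], [0,2,3], [0,3,6], [1,2,5], [1,4,5], [1,4,6], [2,3,4], [2,4,6], [2,5,6], [3,4,5], [3,5,6]

Hence C_0 ≅ Z^7, C_1 ≅ Z^18, C_2 ≅ Z^12.

The boundary map ∂_1: C_1 → C_0 sends each edge [p,q] (with p < q) to q − p.
The resulting 7×18 matrix has rank 6, and its Smith normal form has invariant factors (1,1,1,1,1,1).

The boundary map ∂_2: C_2 → C_1 acts by ∂[p,q,r] = [q,r] − [p,r] + [p,q]. For instance
  ∂[1,4,6] = [4,6] − [1,6] + [1,4],
  ∂[0,1,6] = [1,6] − [0,6] + [0,1].
The 18×12 boundary matrix has rank 12 and Smith normal form diag(1,1,1,1,1,1,1,1,1,1,1,2).

Now H_k = ker ∂_k / im ∂_{k+1}, so:

  H_0: rank C_0 − rank ∂_1 = 7 − 6 = 1, and the invariant factors of ∂_1 are all 1, so H_0 ≅ Z.
  H_1: rank ker ∂_1 − rank ∂_2 = (18 − 6) − 12 = 0, and ∂_2 has invariant factor 2 > 1, so H_1 ≅ Z/2.
  H_2: rank ker ∂_2 − rank ∂_3 = (12 − 12) − 0 = 0, and there is no ∂_3, so H_2 ≅ 0.

H_0 ≅ Z,  H_1 ≅ Z/2,  H_2 = 0.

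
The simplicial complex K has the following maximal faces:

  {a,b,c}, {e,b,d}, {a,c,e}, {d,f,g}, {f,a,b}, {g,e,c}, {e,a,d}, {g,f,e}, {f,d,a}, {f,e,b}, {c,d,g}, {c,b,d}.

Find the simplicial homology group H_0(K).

Fix the vertex order a < b < c < d < e < f < g and write every simplex with vertices in increasing order. Then dim K = 2 and the simplices of K are:

  0-simplices (7): a, b, c, d, e, f, g
  1-simplices (18): ab, ac, ad, ae, af, bc, bd, be, bf, cd, ce, cg, de, df, dg, ef, eg, fg
  2-simplices (12): abc, abf, ace, ade, adf, bcd, bde, bef, cdg, ceg, dfg, efg

so the chain groups are C_0 ≅ Z^7, C_1 ≅ Z^18, C_2 ≅ Z^12.

The boundary map ∂_1: C_1 → C_0 sends each edge [p,q] (with p < q) to q − p. For instance
  ∂ef = f − e.
As a 7×18 matrix over Z this has rank 6, with invariant factors (1,1,1,1,1,1).

The boundary map ∂_2: C_2 → C_1 maps a triangle to the signed sum of its edges. For instance
  ∂bde = de − be + bd,
  ∂adf = df − af + ad.
The resulting 18×12 matrix has rank 12, and its Smith normal form has invariant factors (1,1,1,1,1,1,1,1,1,1,1,2).

Reading off H_k = ker ∂_k / im ∂_{k+1}:

  H_0: rank C_0 − rank ∂_1 = 7 − 6 = 1, and the invariant factors of ∂_1 are all 1, so H_0 ≅ Z.

H_0 ≅ Z.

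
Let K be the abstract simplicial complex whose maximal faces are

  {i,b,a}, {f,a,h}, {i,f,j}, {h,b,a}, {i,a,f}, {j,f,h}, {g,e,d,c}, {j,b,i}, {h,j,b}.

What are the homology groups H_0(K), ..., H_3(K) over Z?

K has 10 vertices, 18 edges, 12 triangles, 1 3-simplex.
rank ∂_0 = 0, rank ∂_1 = 8 ⇒ b_0 = 10 − 0 − 8 = 2; all invariant factors of ∂_1 are 1 so no torsion. So H_0 ≅ Z^2.
rank ∂_1 = 8, rank ∂_2 = 10 ⇒ b_1 = 18 − 8 − 10 = 0; all invariant factors of ∂_2 are 1 so no torsion. So H_1 ≅ 0.
rank ∂_2 = 10, rank ∂_3 = 1 ⇒ b_2 = 12 − 10 − 1 = 1; all invariant factors of ∂_3 are 1 so no torsion. So H_2 ≅ Z.
rank ∂_3 = 1, rank ∂_4 = 0 ⇒ b_3 = 1 − 1 − 0 = 0. So H_3 ≅ 0.

H_0 ≅ Z^2,  H_1 = 0,  H_2 ≅ Z,  H_3 = 0.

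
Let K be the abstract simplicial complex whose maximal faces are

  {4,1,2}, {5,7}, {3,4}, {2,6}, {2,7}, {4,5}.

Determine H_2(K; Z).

H_2 = 0.

K has 7 vertices, 8 edges, 1 triangle.
rank ∂_2 = 1, rank ∂_3 = 0 ⇒ b_2 = 1 − 1 − 0 = 0. So H_2 = 0.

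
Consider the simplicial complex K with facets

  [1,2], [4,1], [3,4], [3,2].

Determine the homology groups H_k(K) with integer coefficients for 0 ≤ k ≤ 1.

K has 4 vertices, 4 edges.
rank ∂_0 = 0, rank ∂_1 = 3 ⇒ b_0 = 4 − 0 − 3 = 1; all invariant factors of ∂_1 are 1 so no torsion. So H_0 ≅ Z.
rank ∂_1 = 3, rank ∂_2 = 0 ⇒ b_1 = 4 − 3 − 0 = 1. So H_1 ≅ Z.

H_0 ≅ Z,  H_1 ≅ Z.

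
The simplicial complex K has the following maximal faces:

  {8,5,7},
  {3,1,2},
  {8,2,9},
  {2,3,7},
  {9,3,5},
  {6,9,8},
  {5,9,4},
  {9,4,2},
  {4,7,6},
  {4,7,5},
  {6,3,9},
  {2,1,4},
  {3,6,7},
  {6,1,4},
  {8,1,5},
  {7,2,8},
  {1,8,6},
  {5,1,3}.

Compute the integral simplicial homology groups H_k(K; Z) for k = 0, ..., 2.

Order the vertices as 1 < 2 < 3 < 4 < 5 < 6 < 7 < 8 < 9. Listing each simplex with vertices in this order, K has dimension 2 with simplices:

  0-simplices (9): [1], [2], [3], [4], [5], [6], [7], [8], [9]
  1-simplices (27): (27 of them)
  2-simplices (18): [1,2,3], [1,2,4], [1,3,5], [1,4,6], [1,5,8], [1,6,8], [2,3,7], [2,4,9], [2,7,8], [2,8,9], [3,5,9], [3,6,7], [3,6,9], [4,5,7], [4,5,9], [4,6,7], [5,7,8], [6,8,9]

Hence C_0 ≅ Z^9, C_1 ≅ Z^27, C_2 ≅ Z^18.

The boundary map ∂_1: C_1 → C_0 maps an edge to its endpoints' difference, ∂[p,q] = q − p. For instance
  ∂[4,5] = [5] − [4].
The resulting 9×27 matrix has rank 8, and its Smith normal form has invariant factors (1,1,1,1,1,1,1,1).

Boundary ∂_2: C_2 → C_1 acts by ∂[p,q,r] = [q,r] − [p,r] + [p,q]. For instance
  ∂[3,6,9] = [6,9] − [3,9] + [3,6],
  ∂[1,5,8] = [5,8] − [1,8] + [1,5].
As a 27×18 matrix over Z this has rank 17, with invariant factors (1,1,1,1,1,1,1,1,1,1,1,1,1,1,1,1,1).

From H_k ≅ ker(∂_k) / im(∂_{k+1}) we obtain:

  H_0: rank C_0 − rank ∂_1 = 9 − 8 = 1, and the invariant factors of ∂_1 are all 1, so H_0 ≅ Z.
  H_1: rank ker ∂_1 − rank ∂_2 = (27 − 8) − 17 = 2, and the invariant factors of ∂_2 are all 1, so H_1 ≅ Z^2.
  H_2: rank ker ∂_2 − rank ∂_3 = (18 − 17) − 0 = 1, and there is no ∂_3, so H_2 ≅ Z.

(K is a triangulation of the torus T^2.)

H_0 = Z,  H_1 = Z^2,  H_2 = Z.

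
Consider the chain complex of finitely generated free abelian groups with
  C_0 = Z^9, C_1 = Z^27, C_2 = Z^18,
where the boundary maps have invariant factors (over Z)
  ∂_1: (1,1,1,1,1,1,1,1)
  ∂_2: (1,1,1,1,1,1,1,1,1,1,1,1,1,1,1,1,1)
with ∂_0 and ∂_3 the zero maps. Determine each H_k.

H_0: b_0 = 9 − 0 − 8 = 1; torsion from ∂_1 factors > 1: none. So H_0 = Z.
H_1: b_1 = 27 − 8 − 17 = 2; torsion from ∂_2 factors > 1: none. So H_1 = Z^2.
H_2: b_2 = 18 − 17 − 0 = 1; torsion from ∂_3 factors > 1: none. So H_2 = Z.

H_0 = Z,  H_1 = Z^2,  H_2 = Z.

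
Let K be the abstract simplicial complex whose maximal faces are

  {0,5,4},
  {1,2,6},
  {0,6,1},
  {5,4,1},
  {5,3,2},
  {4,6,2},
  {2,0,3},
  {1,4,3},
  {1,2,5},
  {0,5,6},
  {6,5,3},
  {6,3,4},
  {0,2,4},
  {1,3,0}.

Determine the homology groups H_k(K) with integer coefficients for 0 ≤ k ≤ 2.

We work with the vertex ordering 0 < 1 < 2 < 3 < 4 < 5 < 6. The simplices of K, each written with vertices in increasing order, are:

  0-simplices (7): [0], [1], [2], [3], [4], [5], [6]
  1-simplices (21): [0,1], [0,2], [0,3], [0,4], [0,5], [0,6], [1,2], [1,3], [1,4], [1,5], [1,6], [2,3], [2,4], [2,5], [2,6], [3,4], [3,5], [3,6], [4,5], [4,6], [5,6]
  2-simplices (14): [0,1,3], [0,1,6], [0,2,3], [0,2,4], [0,4,5], [0,5,6], [1,2,5], [1,2,6], [1,3,4], [1,4,5], [2,3,5], [2,4,6], [3,4,6], [3,5,6]

giving chain groups C_0 ≅ Z^7, C_1 ≅ Z^21, C_2 ≅ Z^14.

The boundary map ∂_1: C_1 → C_0 is given by ∂[p,q] = [q] − [p].
This gives a 7×21 integer matrix of rank 6; reducing to Smith normal form yields diagonal entries (1,1,1,1,1,1).

The boundary map ∂_2: C_2 → C_1 maps a triangle to the signed sum of its edges. For instance
  ∂[2,3,5] = [3,5] − [2,5] + [2,3],
  ∂[0,5,6] = [5,6] − [0,6] + [0,5].
This gives a 21×14 integer matrix of rank 13; reducing to Smith normal form yields diagonal entries (1,1,1,1,1,1,1,1,1,1,1,1,1).

From H_k ≅ ker(∂_k) / im(∂_{k+1}) we obtain:

  H_0: rank C_0 − rank ∂_1 = 7 − 6 = 1, and the invariant factors of ∂_1 are all 1, so H_0 = Z.
  H_1: rank ker ∂_1 − rank ∂_2 = (21 − 6) − 13 = 2, and the invariant factors of ∂_2 are all 1, so H_1 = Z^2.
  H_2: rank ker ∂_2 − rank ∂_3 = (14 − 13) − 0 = 1, and there is no ∂_3, so H_2 = Z.

H_0 = Z,  H_1 = Z^2,  H_2 = Z.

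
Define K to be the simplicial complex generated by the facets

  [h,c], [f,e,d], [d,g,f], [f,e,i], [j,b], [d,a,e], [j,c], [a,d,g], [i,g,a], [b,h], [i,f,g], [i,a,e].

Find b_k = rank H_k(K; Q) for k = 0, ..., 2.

b_0 = 2, b_1 = 1, b_2 = 1.

Fix the vertex order a < b < c < d < e < f < g < h < i < j and write every simplex with vertices in increasing order. Then dim K = 2 and the simplices of K are:

  0-simplices (10): a, b, c, d, e, f, g, h, i, j
  1-simplices (16): ad, ae, ag, ai, bh, bj, ch, cj, de, df, dg, ef, ei, fg, fi, gi
  2-simplices (8): ade, adg, aei, agi, def, dfg, efi, fgi

giving chain groups C_0 ≅ Z^10, C_1 ≅ Z^16, C_2 ≅ Z^8.

Boundary ∂_1: C_1 → C_0 is given by ∂[p,q] = [q] − [p]. For instance
  ∂bj = j − b.
As a 10×16 matrix over Z this has rank 8, with invariant factors (1,1,1,1,1,1,1,1).

∂_2: C_2 → C_1 sends each 2-simplex [p,q,r] to [q,r] − [p,r] + [p,q]. For instance
  ∂aei = ei − ai + ae,
  ∂dfg = fg − dg + df.
The 16×8 boundary matrix has rank 7 and Smith normal form diag(1,1,1,1,1,1,1).

Now H_k = ker ∂_k / im ∂_{k+1}, so:

  H_0: rank C_0 − rank ∂_1 = 10 − 8 = 2, and the invariant factors of ∂_1 are all 1, so H_0 ≅ Z^2.
  H_1: rank ker ∂_1 − rank ∂_2 = (16 − 8) − 7 = 1, and the invariant factors of ∂_2 are all 1, so H_1 ≅ Z.
  H_2: rank ker ∂_2 − rank ∂_3 = (8 − 7) − 0 = 1, and there is no ∂_3, so H_2 ≅ Z.

(K is a triangulation of the disjoint union of the circle S^1 and the 2-sphere S^2.)

Hence the Betti numbers are b_0 = 2, b_1 = 1, b_2 = 1.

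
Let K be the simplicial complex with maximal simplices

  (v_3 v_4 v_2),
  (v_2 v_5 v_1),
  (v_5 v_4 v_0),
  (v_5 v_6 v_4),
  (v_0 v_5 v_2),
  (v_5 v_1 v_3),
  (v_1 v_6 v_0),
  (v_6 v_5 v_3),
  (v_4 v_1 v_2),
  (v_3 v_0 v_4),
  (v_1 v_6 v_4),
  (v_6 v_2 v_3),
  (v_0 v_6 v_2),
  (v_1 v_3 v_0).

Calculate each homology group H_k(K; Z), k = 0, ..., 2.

Take the total order v_0 < v_1 < v_2 < v_3 < v_4 < v_5 < v_6 on the vertex set. Then K (dimension 2) consists of the simplices:

  0-simplices (7): [v_0], [v_1], [v_2], [v_3], [v_4], [v_5], [v_6]
  1-simplices (21): (21 of them)
  2-simplices (14): (14 of them)

Hence C_0 ≅ Z^7, C_1 ≅ Z^21, C_2 ≅ Z^14.

Boundary ∂_1: C_1 → C_0 is given by ∂[p,q] = [q] − [p].
As a 7×21 matrix over Z this has rank 6, with invariant factors (1,1,1,1,1,1).

Boundary ∂_2: C_2 → C_1 acts by ∂[p,q,r] = [q,r] − [p,r] + [p,q]. For instance
  ∂[v_4,v_5,v_6] = [v_5,v_6] − [v_4,v_6] + [v_4,v_5],
  ∂[v_0,v_4,v_5] = [v_4,v_5] − [v_0,v_5] + [v_0,v_4].
As a 21×14 matrix over Z this has rank 13, with invariant factors (1,1,1,1,1,1,1,1,1,1,1,1,1).

Now H_k = ker ∂_k / im ∂_{k+1}, so:

  H_0: rank C_0 − rank ∂_1 = 7 − 6 = 1, and the invariant factors of ∂_1 are all 1, so H_0 ≅ Z.
  H_1: rank ker ∂_1 − rank ∂_2 = (21 − 6) − 13 = 2, and the invariant factors of ∂_2 are all 1, so H_1 ≅ Z^2.
  H_2: rank ker ∂_2 − rank ∂_3 = (14 − 13) − 0 = 1, and there is no ∂_3, so H_2 ≅ Z.

H_0 = Z,  H_1 = Z^2,  H_2 = Z.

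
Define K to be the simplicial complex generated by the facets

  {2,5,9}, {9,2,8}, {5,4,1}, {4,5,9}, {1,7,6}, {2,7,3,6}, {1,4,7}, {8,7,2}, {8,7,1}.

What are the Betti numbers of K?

We work with the vertex ordering 1 < 2 < 3 < 4 < 5 < 6 < 7 < 8 < 9. The simplices of K, each written with vertices in increasing order, are:

  0-simplices (9): [1], [2], [3], [4], [5], [6], [7], [8], [9]
  1-simplices (20): [1,4], [1,5], [1,6], [1,7], [1,8], [2,3], [2,5], [2,6], [2,7], [2,8], [2,9], [3,6], [3,7], [4,5], [4,7], [4,9], [5,9], [6,7], [7,8], [8,9]
  2-simplices (12): [1,4,5], [1,4,7], [1,6,7], [1,7,8], [2,3,6], [2,3,7], [2,5,9], [2,6,7], [2,7,8], [2,8,9], [3,6,7], [4,5,9]
  3-simplices (1): [2,3,6,7]

Hence C_0 ≅ Z^9, C_1 ≅ Z^20, C_2 ≅ Z^12, C_3 ≅ Z^1.

∂_1: C_1 → C_0 maps an edge to its endpoints' difference, ∂[p,q] = q − p. For instance
  ∂[2,9] = [9] − [2].
This gives a 9×20 integer matrix of rank 8; reducing to Smith normal form yields diagonal entries (1,1,1,1,1,1,1,1).

∂_2: C_2 → C_1 acts by ∂[p,q,r] = [q,r] − [p,r] + [p,q]. For instance
  ∂[2,3,7] = [3,7] − [2,7] + [2,3],
  ∂[2,5,9] = [5,9] − [2,9] + [2,5].
The resulting 20×12 matrix has rank 11, and its Smith normal form has invariant factors (1,1,1,1,1,1,1,1,1,1,1).

Boundary ∂_3: C_3 → C_2 sends each 3-simplex σ to the alternating sum Σ_i (−1)^i (σ with its i-th vertex removed). For instance
  ∂[2,3,6,7] = [3,6,7] − [2,6,7] + [2,3,7] − [2,3,6].
The 12×1 boundary matrix has rank 1 and Smith normal form diag(1).

Now H_k = ker ∂_k / im ∂_{k+1}, so:

  H_0: rank C_0 − rank ∂_1 = 9 − 8 = 1, and the invariant factors of ∂_1 are all 1, so H_0 = Z.
  H_1: rank ker ∂_1 − rank ∂_2 = (20 − 8) − 11 = 1, and the invariant factors of ∂_2 are all 1, so H_1 = Z.
  H_2: rank ker ∂_2 − rank ∂_3 = (12 − 11) − 1 = 0, and the invariant factors of ∂_3 are all 1, so H_2 = 0.
  H_3: rank ker ∂_3 − rank ∂_4 = (1 − 1) − 0 = 0, and there is no ∂_4, so H_3 = 0.

As a check, the Euler characteristic is 9 − 20 + 12 − 1 = 0, which agrees with 1 − 1 + 0 − 0 = 0.

Hence the Betti numbers are b_0 = 1, b_1 = 1, b_2 = 0, b_3 = 0.

b_0 = 1, b_1 = 1, b_2 = 0, b_3 = 0.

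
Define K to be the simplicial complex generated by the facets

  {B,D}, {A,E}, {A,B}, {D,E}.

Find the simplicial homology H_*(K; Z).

Order the vertices as A < B < D < E. Listing each simplex with vertices in this order, K has dimension 1 with simplices:

  0-simplices (4): A, B, D, E
  1-simplices (4): AB, AE, BD, DE

Hence C_0 ≅ Z^4, C_1 ≅ Z^4.

∂_1: C_1 → C_0 maps an edge to its endpoints' difference, ∂[p,q] = q − p.
As a 4×4 matrix over Z this has rank 3, with invariant factors (1,1,1).

From H_k ≅ ker(∂_k) / im(∂_{k+1}) we obtain:

  H_0: rank C_0 − rank ∂_1 = 4 − 3 = 1, and the invariant factors of ∂_1 are all 1, so H_0 = Z.
  H_1: rank ker ∂_1 − rank ∂_2 = (4 − 3) − 0 = 1, and there is no ∂_2, so H_1 = Z.

H_0 ≅ Z,  H_1 ≅ Z.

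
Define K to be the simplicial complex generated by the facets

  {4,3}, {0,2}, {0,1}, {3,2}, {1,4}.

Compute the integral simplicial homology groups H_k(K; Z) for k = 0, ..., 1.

K has 5 vertices, 5 edges.
rank ∂_0 = 0, rank ∂_1 = 4 ⇒ b_0 = 5 − 0 − 4 = 1; all invariant factors of ∂_1 are 1 so no torsion. So H_0 ≅ Z.
rank ∂_1 = 4, rank ∂_2 = 0 ⇒ b_1 = 5 − 4 − 0 = 1. So H_1 ≅ Z.

H_0 = Z,  H_1 = Z.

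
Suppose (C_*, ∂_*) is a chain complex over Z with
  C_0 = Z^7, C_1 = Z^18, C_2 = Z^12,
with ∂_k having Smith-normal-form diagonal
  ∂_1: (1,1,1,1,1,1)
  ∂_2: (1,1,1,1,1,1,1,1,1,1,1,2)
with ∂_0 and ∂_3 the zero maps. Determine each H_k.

H_0: b_0 = 7 − 0 − 6 = 1; torsion from ∂_1 factors > 1: none. So H_0 ≅ Z.
H_1: b_1 = 18 − 6 − 12 = 0; torsion from ∂_2 factors > 1: [2]. So H_1 ≅ Z_2.
H_2: b_2 = 12 − 12 − 0 = 0; torsion from ∂_3 factors > 1: none. So H_2 ≅ 0.

H_0 ≅ Z,  H_1 ≅ Z_2,  H_2 = 0.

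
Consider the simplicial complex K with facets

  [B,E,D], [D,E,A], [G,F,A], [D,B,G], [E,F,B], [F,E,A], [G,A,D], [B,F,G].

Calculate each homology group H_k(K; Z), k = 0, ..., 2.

K has 6 vertices, 12 edges, 8 triangles.
rank ∂_0 = 0, rank ∂_1 = 5 ⇒ b_0 = 6 − 0 − 5 = 1; all invariant factors of ∂_1 are 1 so no torsion. So H_0 = Z.
rank ∂_1 = 5, rank ∂_2 = 7 ⇒ b_1 = 12 − 5 − 7 = 0; all invariant factors of ∂_2 are 1 so no torsion. So H_1 = 0.
rank ∂_2 = 7, rank ∂_3 = 0 ⇒ b_2 = 8 − 7 − 0 = 1. So H_2 = Z.

H_0 ≅ Z,  H_1 = 0,  H_2 ≅ Z.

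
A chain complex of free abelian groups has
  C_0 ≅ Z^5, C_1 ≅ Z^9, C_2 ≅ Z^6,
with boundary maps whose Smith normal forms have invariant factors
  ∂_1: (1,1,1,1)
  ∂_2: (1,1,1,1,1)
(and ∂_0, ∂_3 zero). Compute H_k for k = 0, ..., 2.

H_0: b_0 = 5 − 0 − 4 = 1; torsion from ∂_1 factors > 1: none. So H_0 ≅ Z.
H_1: b_1 = 9 − 4 − 5 = 0; torsion from ∂_2 factors > 1: none. So H_1 ≅ 0.
H_2: b_2 = 6 − 5 − 0 = 1; torsion from ∂_3 factors > 1: none. So H_2 ≅ Z.

H_0 ≅ Z,  H_1 = 0,  H_2 ≅ Z.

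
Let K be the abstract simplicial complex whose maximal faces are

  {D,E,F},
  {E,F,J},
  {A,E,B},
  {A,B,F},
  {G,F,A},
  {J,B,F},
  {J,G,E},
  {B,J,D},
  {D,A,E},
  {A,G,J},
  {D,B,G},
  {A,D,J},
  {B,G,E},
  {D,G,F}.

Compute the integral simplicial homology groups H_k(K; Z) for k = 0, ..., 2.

H_0 ≅ Z,  H_1 ≅ Z^2,  H_2 ≅ Z.

We work with the vertex ordering A < B < D < E < F < G < J. The simplices of K, each written with vertices in increasing order, are:

  0-simplices (7): A, B, D, E, F, G, J
  1-simplices (21): AB, AD, AE, AF, AG, AJ, BD, BE, BF, BG, BJ, DE, DF, DG, DJ, EF, EG, EJ, FG, FJ, GJ
  2-simplices (14): ABE, ABF, ADE, ADJ, AFG, AGJ, BDG, BDJ, BEG, BFJ, DEF, DFG, EFJ, EGJ

so the chain groups are C_0 ≅ Z^7, C_1 ≅ Z^21, C_2 ≅ Z^14.

∂_1: C_1 → C_0 maps an edge to its endpoints' difference, ∂[p,q] = q − p. For instance
  ∂AE = E − A.
This gives a 7×21 integer matrix of rank 6; reducing to Smith normal form yields diagonal entries (1,1,1,1,1,1).

∂_2: C_2 → C_1 maps a triangle to the signed sum of its edges. For instance
  ∂AFG = FG − AG + AF,
  ∂DEF = EF − DF + DE.
The resulting 21×14 matrix has rank 13, and its Smith normal form has invariant factors (1,1,1,1,1,1,1,1,1,1,1,1,1).

Reading off H_k = ker ∂_k / im ∂_{k+1}:

  H_0: rank C_0 − rank ∂_1 = 7 − 6 = 1, and the invariant factors of ∂_1 are all 1, so H_0 ≅ Z.
  H_1: rank ker ∂_1 − rank ∂_2 = (21 − 6) − 13 = 2, and the invariant factors of ∂_2 are all 1, so H_1 ≅ Z^2.
  H_2: rank ker ∂_2 − rank ∂_3 = (14 − 13) − 0 = 1, and there is no ∂_3, so H_2 ≅ Z.

As a check, the Euler characteristic is 7 − 21 + 14 = 0, which agrees with 1 − 2 + 1 = 0.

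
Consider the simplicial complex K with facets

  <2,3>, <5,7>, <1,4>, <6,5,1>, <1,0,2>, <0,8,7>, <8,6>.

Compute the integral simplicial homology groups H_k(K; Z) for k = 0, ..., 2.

H_0 = Z,  H_1 = Z^2,  H_2 = 0.

K has 9 vertices, 13 edges, 3 triangles.
rank ∂_0 = 0, rank ∂_1 = 8 ⇒ b_0 = 9 − 0 − 8 = 1; all invariant factors of ∂_1 are 1 so no torsion. So H_0 ≅ Z.
rank ∂_1 = 8, rank ∂_2 = 3 ⇒ b_1 = 13 − 8 − 3 = 2; all invariant factors of ∂_2 are 1 so no torsion. So H_1 ≅ Z^2.
rank ∂_2 = 3, rank ∂_3 = 0 ⇒ b_2 = 3 − 3 − 0 = 0. So H_2 ≅ 0.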